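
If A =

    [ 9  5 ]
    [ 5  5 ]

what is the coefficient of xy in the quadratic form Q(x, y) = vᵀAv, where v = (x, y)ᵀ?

The coefficient of xy is A[1,2] + A[2,1] = 2·5 = 10.

10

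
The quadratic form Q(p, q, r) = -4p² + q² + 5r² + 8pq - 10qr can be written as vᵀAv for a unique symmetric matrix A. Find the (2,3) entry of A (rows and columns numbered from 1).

The coefficient of q·r in Q is -10. For a symmetric A this equals A[2,3] + A[3,2] = 2·A[2,3].
So A[2,3] = -10/2 = -5.

-5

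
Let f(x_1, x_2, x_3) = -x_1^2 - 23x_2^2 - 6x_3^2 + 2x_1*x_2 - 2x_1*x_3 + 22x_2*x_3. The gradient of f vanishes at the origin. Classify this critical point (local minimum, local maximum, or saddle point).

local maximum

The Hessian at the origin is H = [[-2, 2, -2], [2, -46, 22], [-2, 22, -12]].
An LDLᵀ factorisation of H has diagonal entries -2, -44, -10/11.
So there are 3 negative pivots.
H is negative definite, so the origin is a strict local maximum.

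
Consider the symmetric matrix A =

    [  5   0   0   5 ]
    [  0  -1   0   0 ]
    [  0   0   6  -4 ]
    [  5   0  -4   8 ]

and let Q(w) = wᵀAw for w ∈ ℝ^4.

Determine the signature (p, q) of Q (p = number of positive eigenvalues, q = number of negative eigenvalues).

(3, 1)

Row-reducing A symmetrically gives the diagonal entries 5, -1, 6, 1/3.
So there are 3 positive, 1 negative pivots.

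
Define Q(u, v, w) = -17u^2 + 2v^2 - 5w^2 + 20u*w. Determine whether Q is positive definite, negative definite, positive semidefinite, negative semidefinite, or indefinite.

indefinite

The associated matrix is A = [[-17, 0, 10], [0, 2, 0], [10, 0, -5]].
Symmetric row and column elimination reduces A to a congruent diagonal form with pivots -17, 2, 15/17.
Counting signs: 2 positive, 1 negative.
Hence Q is indefinite.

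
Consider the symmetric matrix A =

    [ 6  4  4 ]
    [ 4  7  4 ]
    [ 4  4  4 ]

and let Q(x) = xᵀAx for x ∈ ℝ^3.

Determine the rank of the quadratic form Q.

3

Applying the same elementary operations to the rows and columns of A produces a congruent diagonal matrix with entries 6, 13/3, 12/13.
Counting signs: 3 positive.
The rank is the number of nonzero pivots: 3.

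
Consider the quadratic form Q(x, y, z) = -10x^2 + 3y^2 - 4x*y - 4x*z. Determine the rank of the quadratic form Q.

3

Write A = [[-10, -2, -2], [-2, 3, 0], [-2, 0, 0]].
An LDLᵀ factorisation of A has diagonal entries -10, 17/5, 6/17.
That gives 2 positive, 1 negative pivots.
The rank is the number of nonzero pivots: 3.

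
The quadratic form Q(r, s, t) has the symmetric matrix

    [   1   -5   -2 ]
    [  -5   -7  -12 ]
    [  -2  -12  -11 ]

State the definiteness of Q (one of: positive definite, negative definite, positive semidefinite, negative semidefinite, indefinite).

indefinite

Congruent diagonalization of A (simultaneous row and column reduction) yields pivots 1, -32, 1/8.
So there are 2 positive, 1 negative pivots.
Hence Q is indefinite.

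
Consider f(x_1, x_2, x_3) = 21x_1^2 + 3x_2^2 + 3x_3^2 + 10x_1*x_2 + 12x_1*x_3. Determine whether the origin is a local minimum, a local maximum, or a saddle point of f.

The Hessian at the origin is H = [[42, 10, 12], [10, 6, 0], [12, 0, 6]].
Row-reducing H symmetrically gives the diagonal entries 42, 76/21, 6/19.
That gives 3 positive pivots.
H is positive definite, so the origin is a strict local minimum.

local minimum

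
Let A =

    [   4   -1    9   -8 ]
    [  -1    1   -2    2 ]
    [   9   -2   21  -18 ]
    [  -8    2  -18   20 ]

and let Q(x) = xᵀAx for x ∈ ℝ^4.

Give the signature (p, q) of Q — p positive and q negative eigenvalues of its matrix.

Congruent diagonalization of A (simultaneous row and column reduction) yields pivots 4, 3/4, 2/3, 4.
Counting signs: 4 positive.

(4, 0)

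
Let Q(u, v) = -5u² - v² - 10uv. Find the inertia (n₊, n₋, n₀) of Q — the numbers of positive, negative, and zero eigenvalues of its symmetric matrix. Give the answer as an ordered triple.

The symmetric matrix is A = [[-5, -5], [-5, -1]].
Applying the same elementary operations to the rows and columns of A produces a congruent diagonal matrix with entries -5, 4.
That gives 1 positive, 1 negative pivots.

(1, 1, 0)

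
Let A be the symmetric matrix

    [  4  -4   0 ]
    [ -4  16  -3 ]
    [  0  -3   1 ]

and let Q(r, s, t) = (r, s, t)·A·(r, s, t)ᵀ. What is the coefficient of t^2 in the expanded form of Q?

The coefficient of t^2 is the diagonal entry A[3,3] = 1.

1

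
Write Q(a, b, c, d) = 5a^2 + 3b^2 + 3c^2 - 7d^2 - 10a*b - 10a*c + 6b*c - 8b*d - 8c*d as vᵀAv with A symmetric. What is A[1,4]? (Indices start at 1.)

The coefficient of a·d in Q is 0. For a symmetric A this equals A[1,4] + A[4,1] = 2·A[1,4].
So A[1,4] = 0/2 = 0.

0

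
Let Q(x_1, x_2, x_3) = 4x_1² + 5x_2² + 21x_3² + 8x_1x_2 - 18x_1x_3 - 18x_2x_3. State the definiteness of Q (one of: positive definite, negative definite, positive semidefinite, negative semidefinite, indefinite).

positive definite

The symmetric matrix is A = [[4, 4, -9], [4, 5, -9], [-9, -9, 21]].
Congruent diagonalization of A (simultaneous row and column reduction) yields pivots 4, 1, 3/4.
Counting signs: 3 positive.
Hence Q is positive definite.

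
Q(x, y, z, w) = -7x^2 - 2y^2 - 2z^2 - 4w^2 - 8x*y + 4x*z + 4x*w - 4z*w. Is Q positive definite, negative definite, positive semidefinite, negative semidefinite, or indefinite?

The symmetric matrix is A = [[-7, -4, 2, 2], [-4, -2, 0, 0], [2, 0, -2, -2], [2, 0, -2, -4]].
An LDLᵀ factorisation of A has diagonal entries -7, 2/7, -6, -2.
Counting signs: 1 positive, 3 negative.
Hence Q is indefinite.

indefinite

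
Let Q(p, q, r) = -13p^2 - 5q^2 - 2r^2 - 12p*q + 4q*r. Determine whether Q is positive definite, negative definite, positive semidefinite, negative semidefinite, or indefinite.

negative definite

The associated matrix is A = [[-13, -6, 0], [-6, -5, 2], [0, 2, -2]].
Symmetric row and column elimination reduces A to a congruent diagonal form with pivots -13, -29/13, -6/29.
Counting signs: 3 negative.
Hence Q is negative definite.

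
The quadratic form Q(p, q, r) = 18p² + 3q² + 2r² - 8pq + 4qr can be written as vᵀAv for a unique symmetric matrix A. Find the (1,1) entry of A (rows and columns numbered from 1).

The coefficient of p² in Q is 18, and that is exactly A[1,1].

18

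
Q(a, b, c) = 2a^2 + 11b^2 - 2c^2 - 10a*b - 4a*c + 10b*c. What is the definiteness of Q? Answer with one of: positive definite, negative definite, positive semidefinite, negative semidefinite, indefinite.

Write A = [[2, -5, -2], [-5, 11, 5], [-2, 5, -2]].
An LDLᵀ factorisation of A has diagonal entries 2, -3/2, -4.
So there are 1 positive, 2 negative pivots.
Hence Q is indefinite.

indefinite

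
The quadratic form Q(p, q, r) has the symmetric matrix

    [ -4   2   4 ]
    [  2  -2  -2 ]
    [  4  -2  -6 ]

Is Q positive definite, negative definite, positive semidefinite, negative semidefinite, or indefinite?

Congruent diagonalization of A (simultaneous row and column reduction) yields pivots -4, -1, -2.
That gives 3 negative pivots.
Hence Q is negative definite.

negative definite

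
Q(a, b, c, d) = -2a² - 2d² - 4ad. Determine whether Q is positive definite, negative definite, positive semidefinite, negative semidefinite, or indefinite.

Write A = [[-2, 0, 0, -2], [0, 0, 0, 0], [0, 0, 0, 0], [-2, 0, 0, -2]].
Applying the same elementary operations to the rows and columns of A produces a congruent diagonal matrix with entries -2, 0, 0, 0.
Counting signs: 1 negative, 3 zero.
Hence Q is negative semidefinite.

negative semidefinite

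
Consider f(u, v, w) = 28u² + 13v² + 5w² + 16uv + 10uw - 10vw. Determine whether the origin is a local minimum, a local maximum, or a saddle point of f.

local minimum

The Hessian at the origin is H = [[56, 16, 10], [16, 26, -10], [10, -10, 10]].
An LDLᵀ factorisation of H has diagonal entries 56, 150/7, 1/2.
Counting signs: 3 positive.
H is positive definite, so the origin is a strict local minimum.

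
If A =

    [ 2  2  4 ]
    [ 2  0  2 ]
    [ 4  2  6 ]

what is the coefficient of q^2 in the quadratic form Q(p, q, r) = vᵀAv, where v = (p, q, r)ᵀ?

0

The coefficient of q^2 is the diagonal entry A[2,2] = 0.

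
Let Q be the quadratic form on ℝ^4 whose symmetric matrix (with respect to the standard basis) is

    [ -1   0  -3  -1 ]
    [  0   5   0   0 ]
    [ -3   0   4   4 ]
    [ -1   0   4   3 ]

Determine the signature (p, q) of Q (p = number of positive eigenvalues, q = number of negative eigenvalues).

An LDLᵀ factorisation of A has diagonal entries -1, 5, 13, 3/13.
That gives 3 positive, 1 negative pivots.

(3, 1)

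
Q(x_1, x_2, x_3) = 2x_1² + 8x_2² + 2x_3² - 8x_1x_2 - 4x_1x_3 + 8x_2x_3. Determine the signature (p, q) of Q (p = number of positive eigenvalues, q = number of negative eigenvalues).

Write A = [[2, -4, -2], [-4, 8, 4], [-2, 4, 2]].
Applying the same elementary operations to the rows and columns of A produces a congruent diagonal matrix with entries 2, 0, 0.
So there are 1 positive, 2 zero pivots.

(1, 0)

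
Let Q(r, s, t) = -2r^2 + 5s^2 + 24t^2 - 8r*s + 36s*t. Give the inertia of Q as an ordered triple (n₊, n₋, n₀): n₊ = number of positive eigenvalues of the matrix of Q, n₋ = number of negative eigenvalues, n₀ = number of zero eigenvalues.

Write A = [[-2, -4, 0], [-4, 5, 18], [0, 18, 24]].
An LDLᵀ factorisation of A has diagonal entries -2, 13, -12/13.
That gives 1 positive, 2 negative pivots.

(1, 2, 0)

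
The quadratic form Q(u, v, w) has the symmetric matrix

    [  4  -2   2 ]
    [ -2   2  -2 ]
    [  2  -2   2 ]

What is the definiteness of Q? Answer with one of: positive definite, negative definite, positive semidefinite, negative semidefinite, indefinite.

Row-reducing A symmetrically gives the diagonal entries 4, 1, 0.
That gives 2 positive, 1 zero pivots.
Hence Q is positive semidefinite.

positive semidefinite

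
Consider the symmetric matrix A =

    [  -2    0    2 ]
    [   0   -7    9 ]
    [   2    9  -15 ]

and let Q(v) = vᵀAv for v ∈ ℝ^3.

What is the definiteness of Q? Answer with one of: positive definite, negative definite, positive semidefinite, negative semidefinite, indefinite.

Leading principal minors: Δ_1 = -2, Δ_2 = 14, Δ_3 = -20.
The signs alternate starting with Δ_1 < 0, so by Sylvester's criterion Q is negative definite.

negative definite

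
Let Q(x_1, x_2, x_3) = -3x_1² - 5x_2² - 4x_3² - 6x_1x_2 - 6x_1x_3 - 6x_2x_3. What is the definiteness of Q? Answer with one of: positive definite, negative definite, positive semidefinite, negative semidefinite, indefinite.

The symmetric matrix is A = [[-3, -3, -3], [-3, -5, -3], [-3, -3, -4]].
Applying the same elementary operations to the rows and columns of A produces a congruent diagonal matrix with entries -3, -2, -1.
So there are 3 negative pivots.
Hence Q is negative definite.

negative definite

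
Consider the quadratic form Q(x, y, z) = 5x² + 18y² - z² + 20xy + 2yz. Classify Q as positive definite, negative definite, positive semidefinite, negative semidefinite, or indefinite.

The associated matrix is A = [[5, 10, 0], [10, 18, 1], [0, 1, -1]].
An LDLᵀ factorisation of A has diagonal entries 5, -2, -1/2.
So there are 1 positive, 2 negative pivots.
Hence Q is indefinite.

indefinite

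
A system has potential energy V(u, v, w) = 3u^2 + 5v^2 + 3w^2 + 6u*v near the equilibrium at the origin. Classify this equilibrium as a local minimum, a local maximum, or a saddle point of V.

The Hessian at the origin is H = [[6, 6, 0], [6, 10, 0], [0, 0, 6]].
Applying the same elementary operations to the rows and columns of H produces a congruent diagonal matrix with entries 6, 4, 6.
That gives 3 positive pivots.
H is positive definite, so the origin is a strict local minimum.

local minimum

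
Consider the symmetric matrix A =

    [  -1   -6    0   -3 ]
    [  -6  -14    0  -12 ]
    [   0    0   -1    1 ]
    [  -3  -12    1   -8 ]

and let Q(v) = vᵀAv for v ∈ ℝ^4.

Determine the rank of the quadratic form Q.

Symmetric row and column elimination reduces A to a congruent diagonal form with pivots -1, 22, -1, 4/11.
So there are 2 positive, 2 negative pivots.
The rank is the number of nonzero pivots: 4.

4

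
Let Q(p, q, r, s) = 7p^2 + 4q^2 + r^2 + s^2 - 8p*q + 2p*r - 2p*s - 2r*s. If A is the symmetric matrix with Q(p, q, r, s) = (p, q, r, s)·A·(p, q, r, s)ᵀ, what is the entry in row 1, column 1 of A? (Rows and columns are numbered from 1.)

7

The coefficient of p^2 in Q is 7, and that is exactly A[1,1].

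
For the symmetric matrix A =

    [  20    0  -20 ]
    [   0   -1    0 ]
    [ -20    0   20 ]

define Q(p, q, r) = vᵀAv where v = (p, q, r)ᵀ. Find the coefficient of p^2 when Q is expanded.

The coefficient of p^2 is the diagonal entry A[1,1] = 20.

20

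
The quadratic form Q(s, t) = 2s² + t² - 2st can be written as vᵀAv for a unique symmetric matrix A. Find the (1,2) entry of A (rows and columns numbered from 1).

The coefficient of s·t in Q is -2. For a symmetric A this equals A[1,2] + A[2,1] = 2·A[1,2].
So A[1,2] = -2/2 = -1.

-1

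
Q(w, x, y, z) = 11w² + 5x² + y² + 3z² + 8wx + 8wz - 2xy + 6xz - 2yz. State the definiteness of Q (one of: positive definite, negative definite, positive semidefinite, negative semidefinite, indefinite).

The symmetric matrix of Q is A = [[11, 4, 0, 4], [4, 5, -1, 3], [0, -1, 1, -1], [4, 3, -1, 3]].
Leading principal minors: Δ_1 = 11, Δ_2 = 39, Δ_3 = 28, Δ_4 = 12.
All leading principal minors are positive, so by Sylvester's criterion Q is positive definite.

positive definite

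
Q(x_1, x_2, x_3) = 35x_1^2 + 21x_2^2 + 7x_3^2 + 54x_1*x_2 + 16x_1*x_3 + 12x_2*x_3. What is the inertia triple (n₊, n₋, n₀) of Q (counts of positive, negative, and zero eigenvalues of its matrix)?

Write A = [[35, 27, 8], [27, 21, 6], [8, 6, 7]].
Congruent diagonalization of A (simultaneous row and column reduction) yields pivots 35, 6/35, 5.
So there are 3 positive pivots.

(3, 0, 0)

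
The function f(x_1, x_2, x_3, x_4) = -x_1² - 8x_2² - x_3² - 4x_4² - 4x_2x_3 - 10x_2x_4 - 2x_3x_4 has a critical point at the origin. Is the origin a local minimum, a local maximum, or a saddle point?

The Hessian at the origin is H = [[-2, 0, 0, 0], [0, -16, -4, -10], [0, -4, -2, -2], [0, -10, -2, -8]].
Congruent diagonalization of H (simultaneous row and column reduction) yields pivots -2, -16, -1, -3/2.
So there are 4 negative pivots.
H is negative definite, so the origin is a strict local maximum.

local maximum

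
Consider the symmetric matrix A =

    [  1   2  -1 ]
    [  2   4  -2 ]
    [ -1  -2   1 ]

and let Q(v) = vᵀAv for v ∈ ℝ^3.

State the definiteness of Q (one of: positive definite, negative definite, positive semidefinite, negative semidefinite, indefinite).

positive semidefinite

Symmetric row and column elimination reduces A to a congruent diagonal form with pivots 1, 0, 0.
Counting signs: 1 positive, 2 zero.
Hence Q is positive semidefinite.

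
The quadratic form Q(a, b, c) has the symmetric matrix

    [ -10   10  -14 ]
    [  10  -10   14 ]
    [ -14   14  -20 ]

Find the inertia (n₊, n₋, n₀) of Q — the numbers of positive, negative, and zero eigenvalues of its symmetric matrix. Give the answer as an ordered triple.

Symmetric row and column elimination reduces A to a congruent diagonal form with pivots -10, 0, -2/5.
So there are 2 negative, 1 zero pivots.

(0, 2, 1)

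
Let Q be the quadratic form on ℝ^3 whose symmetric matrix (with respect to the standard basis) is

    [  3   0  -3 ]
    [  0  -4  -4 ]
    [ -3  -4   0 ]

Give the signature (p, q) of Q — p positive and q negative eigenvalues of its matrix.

(2, 1)

Row-reducing A symmetrically gives the diagonal entries 3, -4, 1.
Counting signs: 2 positive, 1 negative.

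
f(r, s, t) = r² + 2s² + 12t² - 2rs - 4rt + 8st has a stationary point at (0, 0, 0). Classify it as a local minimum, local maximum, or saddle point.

The Hessian at the origin is H = [[2, -2, -4], [-2, 4, 8], [-4, 8, 24]].
Congruent diagonalization of H (simultaneous row and column reduction) yields pivots 2, 2, 8.
So there are 3 positive pivots.
H is positive definite, so the origin is a strict local minimum.

local minimum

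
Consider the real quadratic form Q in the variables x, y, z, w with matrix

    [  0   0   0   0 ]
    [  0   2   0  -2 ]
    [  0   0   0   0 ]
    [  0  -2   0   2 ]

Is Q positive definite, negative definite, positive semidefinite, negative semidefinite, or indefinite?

Congruent diagonalization of A (simultaneous row and column reduction) yields pivots 0, 2, 0, 0.
So there are 1 positive, 3 zero pivots.
Hence Q is positive semidefinite.

positive semidefinite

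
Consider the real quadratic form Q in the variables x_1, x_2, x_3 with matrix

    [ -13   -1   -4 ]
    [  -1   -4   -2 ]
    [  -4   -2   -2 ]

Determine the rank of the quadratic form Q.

Congruent diagonalization of A (simultaneous row and column reduction) yields pivots -13, -51/13, -2/51.
That gives 3 negative pivots.
The rank is the number of nonzero pivots: 3.

3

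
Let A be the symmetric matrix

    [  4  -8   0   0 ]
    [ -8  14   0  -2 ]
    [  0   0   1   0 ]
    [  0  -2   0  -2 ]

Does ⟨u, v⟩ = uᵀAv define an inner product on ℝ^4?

no

Applying the same elementary operations to the rows and columns of A produces a congruent diagonal matrix with entries 4, -2, 1, 0.
Counting signs: 2 positive, 1 negative, 1 zero.
Hence Q is indefinite.
⟨·,·⟩ is an inner product exactly when A is positive definite.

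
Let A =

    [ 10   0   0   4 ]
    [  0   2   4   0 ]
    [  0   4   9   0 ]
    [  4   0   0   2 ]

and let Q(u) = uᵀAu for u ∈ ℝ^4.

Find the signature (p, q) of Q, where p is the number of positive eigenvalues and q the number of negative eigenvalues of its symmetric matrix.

(4, 0)

Row-reducing A symmetrically gives the diagonal entries 10, 2, 1, 2/5.
Counting signs: 4 positive.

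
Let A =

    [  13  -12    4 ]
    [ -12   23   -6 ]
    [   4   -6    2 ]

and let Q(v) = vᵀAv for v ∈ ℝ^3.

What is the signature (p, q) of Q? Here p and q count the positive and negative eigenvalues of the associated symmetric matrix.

Applying the same elementary operations to the rows and columns of A produces a congruent diagonal matrix with entries 13, 155/13, 10/31.
So there are 3 positive pivots.

(3, 0)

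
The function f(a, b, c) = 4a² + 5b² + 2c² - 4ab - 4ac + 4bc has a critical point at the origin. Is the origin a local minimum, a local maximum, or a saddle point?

The Hessian at the origin is H = [[8, -4, -4], [-4, 10, 4], [-4, 4, 4]].
Row-reducing H symmetrically gives the diagonal entries 8, 8, 3/2.
Counting signs: 3 positive.
H is positive definite, so the origin is a strict local minimum.

local minimum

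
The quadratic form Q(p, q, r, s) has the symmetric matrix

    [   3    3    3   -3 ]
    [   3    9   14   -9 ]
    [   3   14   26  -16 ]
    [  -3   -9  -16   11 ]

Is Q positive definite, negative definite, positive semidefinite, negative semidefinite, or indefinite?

positive definite

Row-reducing A symmetrically gives the diagonal entries 3, 6, 17/6, 10/17.
Counting signs: 4 positive.
Hence Q is positive definite.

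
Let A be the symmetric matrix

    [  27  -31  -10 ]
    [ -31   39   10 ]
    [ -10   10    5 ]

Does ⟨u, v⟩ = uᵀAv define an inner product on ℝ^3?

Row-reducing A symmetrically gives the diagonal entries 27, 92/27, 15/23.
That gives 3 positive pivots.
Hence Q is positive definite.
⟨·,·⟩ is an inner product exactly when A is positive definite.

yes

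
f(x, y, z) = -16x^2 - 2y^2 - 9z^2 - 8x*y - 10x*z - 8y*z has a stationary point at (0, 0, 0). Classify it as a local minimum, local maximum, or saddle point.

saddle point

The Hessian at the origin is H = [[-32, -8, -10], [-8, -4, -8], [-10, -8, -18]].
Symmetric row and column elimination reduces H to a congruent diagonal form with pivots -32, -2, 1/4.
Counting signs: 1 positive, 2 negative.
H is indefinite, so the origin is a saddle point.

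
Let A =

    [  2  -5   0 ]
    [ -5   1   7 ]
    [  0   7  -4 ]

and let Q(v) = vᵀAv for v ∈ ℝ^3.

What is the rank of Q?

Row-reducing A symmetrically gives the diagonal entries 2, -23/2, 6/23.
Counting signs: 2 positive, 1 negative.
The rank is the number of nonzero pivots: 3.

3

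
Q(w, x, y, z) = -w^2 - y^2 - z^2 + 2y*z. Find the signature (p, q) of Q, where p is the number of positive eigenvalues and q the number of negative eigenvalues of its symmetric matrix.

(0, 2)

The associated matrix is A = [[-1, 0, 0, 0], [0, 0, 0, 0], [0, 0, -1, 1], [0, 0, 1, -1]].
Congruent diagonalization of A (simultaneous row and column reduction) yields pivots -1, 0, -1, 0.
So there are 2 negative, 2 zero pivots.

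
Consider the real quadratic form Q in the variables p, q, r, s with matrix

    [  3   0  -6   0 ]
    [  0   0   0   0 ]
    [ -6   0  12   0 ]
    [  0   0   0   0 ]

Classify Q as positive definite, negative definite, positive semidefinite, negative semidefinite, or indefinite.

Row-reducing A symmetrically gives the diagonal entries 3, 0, 0, 0.
That gives 1 positive, 3 zero pivots.
Hence Q is positive semidefinite.

positive semidefinite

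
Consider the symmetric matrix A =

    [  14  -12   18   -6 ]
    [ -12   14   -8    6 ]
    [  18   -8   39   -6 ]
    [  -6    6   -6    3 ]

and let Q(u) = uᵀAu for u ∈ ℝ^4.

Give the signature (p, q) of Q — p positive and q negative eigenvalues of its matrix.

Applying the same elementary operations to the rows and columns of A produces a congruent diagonal matrix with entries 14, 26/7, 1, 3/13.
Counting signs: 4 positive.

(4, 0)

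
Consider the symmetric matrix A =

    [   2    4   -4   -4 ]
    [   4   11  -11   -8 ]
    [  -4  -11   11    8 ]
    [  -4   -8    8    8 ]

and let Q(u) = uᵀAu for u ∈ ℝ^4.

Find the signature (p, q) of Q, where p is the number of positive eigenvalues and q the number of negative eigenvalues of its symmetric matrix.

Row-reducing A symmetrically gives the diagonal entries 2, 3, 0, 0.
Counting signs: 2 positive, 2 zero.

(2, 0)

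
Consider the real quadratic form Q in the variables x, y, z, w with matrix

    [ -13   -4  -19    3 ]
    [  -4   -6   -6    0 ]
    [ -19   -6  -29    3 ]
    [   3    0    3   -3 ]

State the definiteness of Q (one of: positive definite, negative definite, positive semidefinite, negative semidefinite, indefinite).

Leading principal minors: Δ_1 = -13, Δ_2 = 62, Δ_3 = -76, Δ_4 = 48.
The signs alternate starting with Δ_1 < 0, so by Sylvester's criterion Q is negative definite.

negative definite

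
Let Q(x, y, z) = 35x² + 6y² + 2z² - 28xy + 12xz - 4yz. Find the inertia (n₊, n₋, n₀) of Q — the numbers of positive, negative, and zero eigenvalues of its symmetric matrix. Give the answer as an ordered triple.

Write A = [[35, -14, 6], [-14, 6, -2], [6, -2, 2]].
Symmetric row and column elimination reduces A to a congruent diagonal form with pivots 35, 2/5, 4/7.
That gives 3 positive pivots.

(3, 0, 0)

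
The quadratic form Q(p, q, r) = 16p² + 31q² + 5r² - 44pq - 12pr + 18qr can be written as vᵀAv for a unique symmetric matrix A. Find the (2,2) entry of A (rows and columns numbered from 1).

The coefficient of q² in Q is 31, and that is exactly A[2,2].

31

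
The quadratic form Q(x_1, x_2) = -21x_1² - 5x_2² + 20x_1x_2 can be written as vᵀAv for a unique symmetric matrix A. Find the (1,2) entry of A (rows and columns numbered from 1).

The coefficient of x_1·x_2 in Q is 20. For a symmetric A this equals A[1,2] + A[2,1] = 2·A[1,2].
So A[1,2] = 20/2 = 10.

10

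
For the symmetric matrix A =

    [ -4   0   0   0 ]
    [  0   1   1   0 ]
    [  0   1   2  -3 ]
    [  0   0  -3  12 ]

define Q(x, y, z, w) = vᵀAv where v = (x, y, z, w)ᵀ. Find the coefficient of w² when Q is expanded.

12

The coefficient of w² is the diagonal entry A[4,4] = 12.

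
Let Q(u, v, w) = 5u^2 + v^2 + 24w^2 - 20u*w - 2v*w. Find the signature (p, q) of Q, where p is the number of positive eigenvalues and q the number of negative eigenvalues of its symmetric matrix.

(3, 0)

The symmetric matrix is A = [[5, 0, -10], [0, 1, -1], [-10, -1, 24]].
An LDLᵀ factorisation of A has diagonal entries 5, 1, 3.
Counting signs: 3 positive.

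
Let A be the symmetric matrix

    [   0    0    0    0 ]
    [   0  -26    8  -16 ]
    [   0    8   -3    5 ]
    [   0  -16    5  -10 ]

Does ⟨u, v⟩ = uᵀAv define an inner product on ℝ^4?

Congruent diagonalization of A (simultaneous row and column reduction) yields pivots 0, -26, -7/13, -1/7.
So there are 3 negative, 1 zero pivots.
Hence Q is negative semidefinite.
⟨·,·⟩ is an inner product exactly when A is positive definite.

no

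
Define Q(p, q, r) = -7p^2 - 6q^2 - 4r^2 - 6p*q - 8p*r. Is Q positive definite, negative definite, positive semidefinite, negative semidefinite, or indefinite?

The symmetric matrix of Q is A = [[-7, -3, -4], [-3, -6, 0], [-4, 0, -4]].
Leading principal minors: Δ_1 = -7, Δ_2 = 33, Δ_3 = -36.
The signs alternate starting with Δ_1 < 0, so by Sylvester's criterion Q is negative definite.

negative definite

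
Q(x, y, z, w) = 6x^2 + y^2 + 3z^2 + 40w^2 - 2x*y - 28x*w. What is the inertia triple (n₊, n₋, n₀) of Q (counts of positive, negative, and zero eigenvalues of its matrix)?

The associated matrix is A = [[6, -1, 0, -14], [-1, 1, 0, 0], [0, 0, 3, 0], [-14, 0, 0, 40]].
An LDLᵀ factorisation of A has diagonal entries 6, 5/6, 3, 4/5.
Counting signs: 4 positive.

(4, 0, 0)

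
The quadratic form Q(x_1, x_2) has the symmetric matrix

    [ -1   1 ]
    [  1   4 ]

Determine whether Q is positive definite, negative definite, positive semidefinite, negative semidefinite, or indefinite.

indefinite

An LDLᵀ factorisation of A has diagonal entries -1, 5.
So there are 1 positive, 1 negative pivots.
Hence Q is indefinite.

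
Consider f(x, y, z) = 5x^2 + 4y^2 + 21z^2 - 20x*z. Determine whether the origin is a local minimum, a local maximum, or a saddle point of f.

local minimum

The Hessian at the origin is H = [[10, 0, -20], [0, 8, 0], [-20, 0, 42]].
An LDLᵀ factorisation of H has diagonal entries 10, 8, 2.
That gives 3 positive pivots.
H is positive definite, so the origin is a strict local minimum.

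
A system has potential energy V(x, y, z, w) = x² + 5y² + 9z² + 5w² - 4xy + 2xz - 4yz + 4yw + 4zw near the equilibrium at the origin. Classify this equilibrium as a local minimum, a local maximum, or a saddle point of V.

The Hessian at the origin is H = [[2, -4, 2, 0], [-4, 10, -4, 4], [2, -4, 18, 4], [0, 4, 4, 10]].
Congruent diagonalization of H (simultaneous row and column reduction) yields pivots 2, 2, 16, 1.
Counting signs: 4 positive.
H is positive definite, so the origin is a strict local minimum.

local minimum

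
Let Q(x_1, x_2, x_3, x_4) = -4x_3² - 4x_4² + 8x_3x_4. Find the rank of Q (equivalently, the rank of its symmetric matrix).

1

The symmetric matrix is A = [[0, 0, 0, 0], [0, 0, 0, 0], [0, 0, -4, 4], [0, 0, 4, -4]].
Symmetric row and column elimination reduces A to a congruent diagonal form with pivots 0, 0, -4, 0.
So there are 1 negative, 3 zero pivots.
The rank is the number of nonzero pivots: 1.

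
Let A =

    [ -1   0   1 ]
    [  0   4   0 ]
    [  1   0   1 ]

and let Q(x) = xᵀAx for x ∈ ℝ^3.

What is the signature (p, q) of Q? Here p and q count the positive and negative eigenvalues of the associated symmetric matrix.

Applying the same elementary operations to the rows and columns of A produces a congruent diagonal matrix with entries -1, 4, 2.
That gives 2 positive, 1 negative pivots.

(2, 1)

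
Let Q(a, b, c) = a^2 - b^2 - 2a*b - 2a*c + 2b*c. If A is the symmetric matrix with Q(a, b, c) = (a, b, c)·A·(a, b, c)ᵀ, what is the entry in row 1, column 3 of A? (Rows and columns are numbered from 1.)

The coefficient of a·c in Q is -2. For a symmetric A this equals A[1,3] + A[3,1] = 2·A[1,3].
So A[1,3] = -2/2 = -1.

-1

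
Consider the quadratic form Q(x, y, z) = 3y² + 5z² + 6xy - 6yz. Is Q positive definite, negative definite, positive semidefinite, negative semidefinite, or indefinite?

indefinite

The symmetric matrix is A = [[0, 3, 0], [3, 3, -3], [0, -3, 5]].
A is congruent to a diagonal matrix with 2 positive, 1 negative and 0 zero entries, so Q is indefinite.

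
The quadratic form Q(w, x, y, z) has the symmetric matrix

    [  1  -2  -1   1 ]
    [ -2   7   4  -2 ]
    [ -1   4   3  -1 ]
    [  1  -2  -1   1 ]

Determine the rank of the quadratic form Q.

Symmetric row and column elimination reduces A to a congruent diagonal form with pivots 1, 3, 2/3, 0.
So there are 3 positive, 1 zero pivots.
The rank is the number of nonzero pivots: 3.

3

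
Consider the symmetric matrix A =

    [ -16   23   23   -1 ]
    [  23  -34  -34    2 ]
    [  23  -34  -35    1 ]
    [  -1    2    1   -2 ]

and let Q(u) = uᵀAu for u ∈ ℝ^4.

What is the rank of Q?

Congruent diagonalization of A (simultaneous row and column reduction) yields pivots -16, -15/16, -1, -3/5.
So there are 4 negative pivots.
The rank is the number of nonzero pivots: 4.

4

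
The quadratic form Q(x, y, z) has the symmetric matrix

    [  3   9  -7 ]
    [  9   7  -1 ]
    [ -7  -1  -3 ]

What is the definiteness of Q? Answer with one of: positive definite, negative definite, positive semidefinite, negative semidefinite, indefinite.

Congruent diagonalization of A (simultaneous row and column reduction) yields pivots 3, -20, 2/3.
That gives 2 positive, 1 negative pivots.
Hence Q is indefinite.

indefinite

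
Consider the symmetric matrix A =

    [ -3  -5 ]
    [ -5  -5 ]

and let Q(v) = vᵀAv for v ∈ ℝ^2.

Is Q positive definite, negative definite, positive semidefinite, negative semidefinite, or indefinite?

indefinite

For the 2×2 matrix [[-3, -5], [-5, -5]]: det = -3·-5 − (-5)² = -10, trace = -8.
det < 0 so the eigenvalues have opposite signs; the form is indefinite.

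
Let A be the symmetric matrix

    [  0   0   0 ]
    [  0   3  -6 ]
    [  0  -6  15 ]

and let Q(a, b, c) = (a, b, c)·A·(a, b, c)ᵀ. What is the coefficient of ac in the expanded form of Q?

0

The coefficient of ac is A[1,3] + A[3,1] = 2·0 = 0.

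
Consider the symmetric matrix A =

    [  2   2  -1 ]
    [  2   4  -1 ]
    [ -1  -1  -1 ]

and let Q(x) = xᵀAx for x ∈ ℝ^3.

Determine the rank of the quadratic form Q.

3

Row-reducing A symmetrically gives the diagonal entries 2, 2, -3/2.
So there are 2 positive, 1 negative pivots.
The rank is the number of nonzero pivots: 3.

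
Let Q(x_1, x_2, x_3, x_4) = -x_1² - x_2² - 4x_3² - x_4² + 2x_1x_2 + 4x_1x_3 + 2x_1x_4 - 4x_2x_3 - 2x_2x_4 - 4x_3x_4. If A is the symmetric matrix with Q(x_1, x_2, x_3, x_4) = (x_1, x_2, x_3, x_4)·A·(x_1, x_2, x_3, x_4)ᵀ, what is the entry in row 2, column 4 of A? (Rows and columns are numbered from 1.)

-1

The coefficient of x_2·x_4 in Q is -2. For a symmetric A this equals A[2,4] + A[4,2] = 2·A[2,4].
So A[2,4] = -2/2 = -1.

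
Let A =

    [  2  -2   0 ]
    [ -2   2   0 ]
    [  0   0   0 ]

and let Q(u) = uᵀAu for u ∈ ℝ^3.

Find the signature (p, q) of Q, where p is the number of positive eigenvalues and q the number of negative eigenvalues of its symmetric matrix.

(1, 0)

Congruent diagonalization of A (simultaneous row and column reduction) yields pivots 2, 0, 0.
So there are 1 positive, 2 zero pivots.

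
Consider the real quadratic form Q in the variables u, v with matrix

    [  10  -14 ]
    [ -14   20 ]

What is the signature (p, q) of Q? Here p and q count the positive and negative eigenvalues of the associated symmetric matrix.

Symmetric row and column elimination reduces A to a congruent diagonal form with pivots 10, 2/5.
Counting signs: 2 positive.

(2, 0)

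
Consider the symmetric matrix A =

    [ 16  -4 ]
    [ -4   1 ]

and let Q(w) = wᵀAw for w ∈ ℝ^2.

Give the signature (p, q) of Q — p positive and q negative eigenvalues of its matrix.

Applying the same elementary operations to the rows and columns of A produces a congruent diagonal matrix with entries 16, 0.
That gives 1 positive, 1 zero pivots.

(1, 0)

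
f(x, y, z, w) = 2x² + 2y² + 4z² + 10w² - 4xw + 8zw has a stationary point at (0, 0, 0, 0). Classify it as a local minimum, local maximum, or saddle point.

The Hessian at the origin is H = [[4, 0, 0, -4], [0, 4, 0, 0], [0, 0, 8, 8], [-4, 0, 8, 20]].
Congruent diagonalization of H (simultaneous row and column reduction) yields pivots 4, 4, 8, 8.
That gives 4 positive pivots.
H is positive definite, so the origin is a strict local minimum.

local minimum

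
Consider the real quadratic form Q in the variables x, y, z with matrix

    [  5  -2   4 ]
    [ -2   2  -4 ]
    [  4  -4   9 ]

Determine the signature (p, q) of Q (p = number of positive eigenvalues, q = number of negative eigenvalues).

(3, 0)

Applying the same elementary operations to the rows and columns of A produces a congruent diagonal matrix with entries 5, 6/5, 1.
That gives 3 positive pivots.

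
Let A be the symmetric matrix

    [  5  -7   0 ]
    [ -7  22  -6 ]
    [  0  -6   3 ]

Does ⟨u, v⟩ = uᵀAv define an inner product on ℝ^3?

yes

Leading principal minors: Δ_1 = 5, Δ_2 = 61, Δ_3 = 3.
All leading principal minors are positive, so by Sylvester's criterion Q is positive definite.
⟨·,·⟩ is an inner product exactly when A is positive definite.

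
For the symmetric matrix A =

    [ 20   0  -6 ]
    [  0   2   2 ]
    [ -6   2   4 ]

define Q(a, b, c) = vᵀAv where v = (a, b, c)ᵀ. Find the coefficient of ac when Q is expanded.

The coefficient of ac is A[1,3] + A[3,1] = 2·(-6) = -12.

-12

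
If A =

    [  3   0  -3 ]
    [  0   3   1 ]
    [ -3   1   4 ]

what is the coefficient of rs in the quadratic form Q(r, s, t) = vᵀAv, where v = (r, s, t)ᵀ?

The coefficient of rs is A[1,2] + A[2,1] = 2·0 = 0.

0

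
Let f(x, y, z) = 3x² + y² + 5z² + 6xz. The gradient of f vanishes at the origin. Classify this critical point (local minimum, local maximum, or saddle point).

local minimum

The Hessian at the origin is H = [[6, 0, 6], [0, 2, 0], [6, 0, 10]].
An LDLᵀ factorisation of H has diagonal entries 6, 2, 4.
That gives 3 positive pivots.
H is positive definite, so the origin is a strict local minimum.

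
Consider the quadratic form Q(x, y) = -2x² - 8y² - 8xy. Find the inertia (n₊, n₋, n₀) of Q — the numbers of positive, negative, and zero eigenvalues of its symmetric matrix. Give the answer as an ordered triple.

(0, 1, 1)

Write A = [[-2, -4], [-4, -8]].
Congruent diagonalization of A (simultaneous row and column reduction) yields pivots -2, 0.
Counting signs: 1 negative, 1 zero.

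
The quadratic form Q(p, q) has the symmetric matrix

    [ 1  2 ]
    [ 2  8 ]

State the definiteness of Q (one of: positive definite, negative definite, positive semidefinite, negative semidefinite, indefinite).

positive definite

Leading principal minors: Δ_1 = 1, Δ_2 = 4.
All leading principal minors are positive, so by Sylvester's criterion Q is positive definite.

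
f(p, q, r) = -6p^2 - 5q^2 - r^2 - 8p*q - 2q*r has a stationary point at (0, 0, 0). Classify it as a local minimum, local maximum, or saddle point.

local maximum

The Hessian at the origin is H = [[-12, -8, 0], [-8, -10, -2], [0, -2, -2]].
Symmetric row and column elimination reduces H to a congruent diagonal form with pivots -12, -14/3, -8/7.
So there are 3 negative pivots.
H is negative definite, so the origin is a strict local maximum.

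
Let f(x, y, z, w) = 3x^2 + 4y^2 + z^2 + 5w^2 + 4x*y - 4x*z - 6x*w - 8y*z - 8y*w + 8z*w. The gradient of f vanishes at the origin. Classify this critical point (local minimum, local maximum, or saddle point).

saddle point

The Hessian at the origin is H = [[6, 4, -4, -6], [4, 8, -8, -8], [-4, -8, 2, 8], [-6, -8, 8, 10]].
An LDLᵀ factorisation of H has diagonal entries 6, 16/3, -6, 1.
So there are 3 positive, 1 negative pivots.
H is indefinite, so the origin is a saddle point.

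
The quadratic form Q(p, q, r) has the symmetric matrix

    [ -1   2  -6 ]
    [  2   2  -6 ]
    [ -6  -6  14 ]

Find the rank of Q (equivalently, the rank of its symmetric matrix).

Applying the same elementary operations to the rows and columns of A produces a congruent diagonal matrix with entries -1, 6, -4.
So there are 1 positive, 2 negative pivots.
The rank is the number of nonzero pivots: 3.

3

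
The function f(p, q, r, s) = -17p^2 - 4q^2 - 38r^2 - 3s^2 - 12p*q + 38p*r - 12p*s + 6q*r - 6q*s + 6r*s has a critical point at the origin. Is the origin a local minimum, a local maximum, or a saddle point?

local maximum

The Hessian at the origin is H = [[-34, -12, 38, -12], [-12, -8, 6, -6], [38, 6, -76, 6], [-12, -6, 6, -6]].
Congruent diagonalization of H (simultaneous row and column reduction) yields pivots -34, -64/17, -303/16, -12/101.
So there are 4 negative pivots.
H is negative definite, so the origin is a strict local maximum.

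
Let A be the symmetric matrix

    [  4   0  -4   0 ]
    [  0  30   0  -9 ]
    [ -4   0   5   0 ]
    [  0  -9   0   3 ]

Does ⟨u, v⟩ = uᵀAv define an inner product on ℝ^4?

Leading principal minors: Δ_1 = 4, Δ_2 = 120, Δ_3 = 120, Δ_4 = 36.
All leading principal minors are positive, so by Sylvester's criterion Q is positive definite.
⟨·,·⟩ is an inner product exactly when A is positive definite.

yes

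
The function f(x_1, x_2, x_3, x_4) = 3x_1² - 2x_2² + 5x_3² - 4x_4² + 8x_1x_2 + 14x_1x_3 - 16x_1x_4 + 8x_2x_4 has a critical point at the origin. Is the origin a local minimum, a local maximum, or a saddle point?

The Hessian at the origin is H = [[6, 8, 14, -16], [8, -4, 0, 8], [14, 0, 10, 0], [-16, 8, 0, -8]].
Row-reducing H symmetrically gives the diagonal entries 6, -44/3, 12/11, 8.
That gives 3 positive, 1 negative pivots.
H is indefinite, so the origin is a saddle point.

saddle point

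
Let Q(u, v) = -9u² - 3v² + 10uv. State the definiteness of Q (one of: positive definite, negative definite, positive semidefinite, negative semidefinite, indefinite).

Write A = [[-9, 5], [5, -3]].
Congruent diagonalization of A (simultaneous row and column reduction) yields pivots -9, -2/9.
So there are 2 negative pivots.
Hence Q is negative definite.

negative definite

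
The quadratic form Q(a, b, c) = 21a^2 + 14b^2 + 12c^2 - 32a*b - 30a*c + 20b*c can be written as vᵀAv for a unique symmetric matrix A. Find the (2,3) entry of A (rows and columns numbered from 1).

The coefficient of b·c in Q is 20. For a symmetric A this equals A[2,3] + A[3,2] = 2·A[2,3].
So A[2,3] = 20/2 = 10.

10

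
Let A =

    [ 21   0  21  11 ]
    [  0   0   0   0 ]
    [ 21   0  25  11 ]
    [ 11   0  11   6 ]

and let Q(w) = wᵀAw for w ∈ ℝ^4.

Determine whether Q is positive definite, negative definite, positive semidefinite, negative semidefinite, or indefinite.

positive semidefinite

Symmetric row and column elimination reduces A to a congruent diagonal form with pivots 21, 0, 4, 5/21.
That gives 3 positive, 1 zero pivots.
Hence Q is positive semidefinite.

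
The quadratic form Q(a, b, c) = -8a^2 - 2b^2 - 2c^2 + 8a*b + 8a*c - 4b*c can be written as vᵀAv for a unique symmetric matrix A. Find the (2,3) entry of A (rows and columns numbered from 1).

The coefficient of b·c in Q is -4. For a symmetric A this equals A[2,3] + A[3,2] = 2·A[2,3].
So A[2,3] = -4/2 = -2.

-2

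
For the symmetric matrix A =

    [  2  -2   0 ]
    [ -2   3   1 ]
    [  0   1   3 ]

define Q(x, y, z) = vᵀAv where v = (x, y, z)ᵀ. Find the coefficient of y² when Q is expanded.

The coefficient of y² is the diagonal entry A[2,2] = 3.

3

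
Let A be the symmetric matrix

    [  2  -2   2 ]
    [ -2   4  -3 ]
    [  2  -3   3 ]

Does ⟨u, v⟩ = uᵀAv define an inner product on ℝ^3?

yes

An LDLᵀ factorisation of A has diagonal entries 2, 2, 1/2.
That gives 3 positive pivots.
Hence Q is positive definite.
⟨·,·⟩ is an inner product exactly when A is positive definite.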